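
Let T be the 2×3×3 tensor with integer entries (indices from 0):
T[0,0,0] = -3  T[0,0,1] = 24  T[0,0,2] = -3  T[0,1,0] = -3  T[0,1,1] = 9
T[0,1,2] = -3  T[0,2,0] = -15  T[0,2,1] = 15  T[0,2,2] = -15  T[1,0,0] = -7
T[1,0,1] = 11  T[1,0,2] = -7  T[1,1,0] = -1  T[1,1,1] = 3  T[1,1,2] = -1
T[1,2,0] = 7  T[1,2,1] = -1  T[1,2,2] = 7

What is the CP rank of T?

Lower bound: the mode-1 unfolding of T (rows indexed by i, columns by (j,k) = (0,0), (0,1), (0,2), (1,0), (1,1), (1,2), (2,0), (2,1), (2,2)) is [[-3, 24, -3, -3, 9, -3, -15, 15, -15], [-7, 11, -7, -1, 3, -1, 7, -1, 7]].
There the 2×2 minor on rows i ∈ {0, 1}, columns (j,k) ∈ {(0,0), (0,1)} is det [[-3, 24], [-7, 11]] = 135 ≠ 0, so this unfolding has rank ≥ 2; CP rank is at least every unfolding rank, so rank(T) ≥ 2. (Unfolding ranks only ever bound the CP rank from below — rank(T) can be strictly larger than all of them — so the matching upper bound has to come from an explicit 2-term decomposition.)
Upper bound — finding two terms. Write S_k = T[:,:,k] for the frontal slices: S₀ = [[-3, -3, -15], [-7, -1, 7]], S₁ = [[24, 9, 15], [11, 3, -1]], S₂ = [[-3, -3, -15], [-7, -1, 7]].
If T = a₁ (x) b₁ (x) c₁ + a₂ (x) b₂ (x) c₂ then each S_k = c₁[k]·a₁b₁ᵀ + c₂[k]·a₂b₂ᵀ. S₀ and S₁ are linearly independent, so a₁b₁ᵀ and a₂b₂ᵀ must span the same plane of matrices: they are the rank-1 matrices of the form x·S₀ + y·S₁.
The 2×2 minor of x·S₀ + y·S₁ on rows {0,1}, columns {0,1} is −18·x² + 63·xy − 27·y² = (-9)·(x − 3·y)(2·x − y), vanishing at (x:y) = (3:1) and (1:2).
M₁ = 3·S₀ + S₁ = [[15, 0, -30], [-10, 0, 20]] = 5·[3, -2][1, 0, -2]ᵀ and M₂ = S₀ + 2·S₁ = [[45, 15, 15], [15, 5, 5]] = 5·[3, 1][3, 1, 1]ᵀ, so take a₁ = [3, -2], b₁ = [1, 0, -2], a₂ = [3, 1], b₂ = [3, 1, 1].
Each slice is an integer combination of E₁ = a₁b₁ᵀ and E₂ = a₂b₂ᵀ: S₀ = 2·E₁ − E₂, S₁ = −E₁ + 3·E₂, S₂ = 2·E₁ − E₂; reading off coefficients, c₁ = [2, -1, 2] and c₂ = [-1, 3, -1].
Hence T = [3, -2] (x) [1, 0, -2] (x) [2, -1, 2] + [3, 1] (x) [3, 1, 1] (x) [-1, 3, -1], so rank(T) ≤ 2.
These bounds meet, so rank(T) = 2.
Check entry T[0,1,0] = -3: (3)·(0)·(2) + (3)·(1)·(-1) = -3.

2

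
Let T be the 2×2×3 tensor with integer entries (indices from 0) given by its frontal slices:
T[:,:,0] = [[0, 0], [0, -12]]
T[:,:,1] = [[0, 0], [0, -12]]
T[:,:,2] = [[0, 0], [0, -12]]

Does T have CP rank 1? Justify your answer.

Yes

If T = a ⊗ b ⊗ c then every fibre of T is a multiple of the corresponding factor, so read the factors off the fibres through the nonzero entry T[1,1,0] = -12.
The mode-1 fibre T[:,1,0] = [0, -12] gives a = [0, 1] (primitive direction); the mode-2 fibre T[1,:,0] = [0, -12] gives b = [0, 1]; then c[k] = T[1,1,k] / (a[1]·b[1]) = [-12, -12, -12] / 1 = [-12, -12, -12].
Expanding [0, 1] ⊗ [0, 1] ⊗ [-12, -12, -12] reproduces all 12 entries of T, so T = [0, 1] ⊗ [0, 1] ⊗ [-12, -12, -12] and rank(T) ≤ 1.
Equivalently every frontal slice T[:,:,k] is c[k] times the rank-1 matrix [0, 1] ⊗ [0, 1]. So T has rank 1 (it is nonzero).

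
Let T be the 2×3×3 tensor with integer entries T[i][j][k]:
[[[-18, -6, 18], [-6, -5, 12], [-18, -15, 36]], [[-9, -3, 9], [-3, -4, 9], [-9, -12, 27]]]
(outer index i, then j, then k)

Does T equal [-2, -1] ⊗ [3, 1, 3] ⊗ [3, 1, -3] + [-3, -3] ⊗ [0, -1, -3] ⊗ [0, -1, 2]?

Reconstruct entrywise from the claimed factors. For example, T[1,1,0] = -3 and Σₗ aₗ[1]bₗ[1]cₗ[0] = (-1)·(1)·(3) + (-3)·(-1)·(0) = -3; checking all 18 entries, every one matches. The claim holds.

Yes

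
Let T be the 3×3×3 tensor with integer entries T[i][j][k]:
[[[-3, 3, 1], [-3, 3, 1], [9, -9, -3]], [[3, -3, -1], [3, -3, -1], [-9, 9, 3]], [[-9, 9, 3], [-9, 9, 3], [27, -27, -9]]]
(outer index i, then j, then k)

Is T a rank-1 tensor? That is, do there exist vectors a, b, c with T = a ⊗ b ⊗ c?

If T = a ⊗ b ⊗ c then every fibre of T is a multiple of the corresponding factor, so read the factors off the fibres through the nonzero entry T[0,0,0] = -3.
The mode-1 fibre T[:,0,0] = [-3, 3, -9] gives a = (1, -1, 3) (primitive direction); the mode-2 fibre T[0,:,0] = [-3, -3, 9] gives b = (1, 1, -3); then c[k] = T[0,0,k] / (a[0]·b[0]) = [-3, 3, 1] / 1 = (-3, 3, 1).
Expanding (1, -1, 3) ⊗ (1, 1, -3) ⊗ (-3, 3, 1) reproduces all 27 entries of T, so T = (1, -1, 3) ⊗ (1, 1, -3) ⊗ (-3, 3, 1) and rank(T) ≤ 1.
Equivalently every frontal slice T[:,:,k] is c[k] times the rank-1 matrix (1, -1, 3) ⊗ (1, 1, -3). So T has rank 1 (it is nonzero).

Yes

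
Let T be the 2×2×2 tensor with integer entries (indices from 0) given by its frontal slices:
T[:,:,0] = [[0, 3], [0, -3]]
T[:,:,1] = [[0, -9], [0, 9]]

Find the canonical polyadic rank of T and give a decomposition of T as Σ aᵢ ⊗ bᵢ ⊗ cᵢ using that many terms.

Lower bound: T ≠ 0 (e.g. T[0,1,0] = 3), so rank(T) ≥ 1.
Upper bound: if T = a ⊗ b ⊗ c then every fibre of T is a multiple of the corresponding factor, so read the factors off the fibres through the nonzero entry T[0,1,0] = 3.
The mode-1 fibre T[:,1,0] = [3, -3] gives a = [1, -1] (primitive direction); the mode-2 fibre T[0,:,0] = [0, 3] gives b = [0, 1]; then c[k] = T[0,1,k] / (a[0]·b[1]) = [3, -9] / 1 = [3, -9].
Expanding [1, -1] ⊗ [0, 1] ⊗ [3, -9] reproduces all 8 entries of T, so T = [1, -1] ⊗ [0, 1] ⊗ [3, -9] and rank(T) ≤ 1.
These bounds meet, so rank(T) = 1.
Check entry T[0,0,0] = 0: (1)·(0)·(3) = 0.

rank(T) = 1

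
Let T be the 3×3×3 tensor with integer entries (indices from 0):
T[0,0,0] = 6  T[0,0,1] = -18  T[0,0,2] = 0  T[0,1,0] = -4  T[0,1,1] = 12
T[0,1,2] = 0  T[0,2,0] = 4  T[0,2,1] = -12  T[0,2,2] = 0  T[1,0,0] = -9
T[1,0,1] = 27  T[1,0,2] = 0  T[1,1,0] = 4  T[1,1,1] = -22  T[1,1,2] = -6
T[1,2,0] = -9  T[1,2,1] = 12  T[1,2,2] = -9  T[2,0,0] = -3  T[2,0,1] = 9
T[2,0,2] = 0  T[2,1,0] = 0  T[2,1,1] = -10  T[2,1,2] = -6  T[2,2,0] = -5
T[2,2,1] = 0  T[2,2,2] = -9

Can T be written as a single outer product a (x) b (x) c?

No

The mode-3 unfolding of T (rows indexed by k, columns by (i,j) = (0,0), (0,1), (0,2), (1,0), (1,1), (1,2), (2,0), (2,1), (2,2)) is [[6, -4, 4, -9, 4, -9, -3, 0, -5], [-18, 12, -12, 27, -22, 12, 9, -10, 0], [0, 0, 0, 0, -6, -9, 0, -6, -9]].
There the 2×2 minor on rows k ∈ {0, 1}, columns (i,j) ∈ {(0,0), (1,1)} is det [[6, 4], [-18, -22]] = -60 ≠ 0, so this unfolding has rank ≥ 2; CP rank is at least every unfolding rank, so rank(T) ≥ 2.
In particular rank(T) ≥ 2 > 1, so T is not rank-1.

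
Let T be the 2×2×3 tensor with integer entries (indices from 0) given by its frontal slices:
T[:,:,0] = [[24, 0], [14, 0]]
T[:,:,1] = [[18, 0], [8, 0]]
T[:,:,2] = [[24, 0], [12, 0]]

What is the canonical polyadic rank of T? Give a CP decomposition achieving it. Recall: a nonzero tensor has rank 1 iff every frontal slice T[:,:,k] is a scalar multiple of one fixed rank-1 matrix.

rank(T) = 2

Lower bound: the mode-3 unfolding of T (rows indexed by k, columns by (i,j) = (0,0), (0,1), (1,0), (1,1)) is [[24, 0, 14, 0], [18, 0, 8, 0], [24, 0, 12, 0]].
There the 2×2 minor on rows k ∈ {0, 1}, columns (i,j) ∈ {(0,0), (1,0)} is det [[24, 14], [18, 8]] = -60 ≠ 0, so this unfolding has rank ≥ 2; CP rank is at least every unfolding rank, so rank(T) ≥ 2. (Unfolding ranks only ever bound the CP rank from below — rank(T) can be strictly larger than all of them — so the matching upper bound has to come from an explicit 2-term decomposition.)
Upper bound — finding two terms. Every mode-2 slice of T is a multiple of one matrix: T[:,j,:] = b[j]·M with b = [1, 0] and M = [[24, 18, 24], [14, 8, 12]] (rows indexed by i, columns by k). So it suffices to write M as a sum of two rank-1 matrices.
Splitting M by its rows (i = 0, 1), M = [1, 0][24, 18, 24]ᵀ + [0, 1][14, 8, 12]ᵀ.
Hence T = [1, 0] ⊗ [1, 0] ⊗ [24, 18, 24] + [0, 1] ⊗ [1, 0] ⊗ [14, 8, 12], so rank(T) ≤ 2.
These bounds meet, so rank(T) = 2.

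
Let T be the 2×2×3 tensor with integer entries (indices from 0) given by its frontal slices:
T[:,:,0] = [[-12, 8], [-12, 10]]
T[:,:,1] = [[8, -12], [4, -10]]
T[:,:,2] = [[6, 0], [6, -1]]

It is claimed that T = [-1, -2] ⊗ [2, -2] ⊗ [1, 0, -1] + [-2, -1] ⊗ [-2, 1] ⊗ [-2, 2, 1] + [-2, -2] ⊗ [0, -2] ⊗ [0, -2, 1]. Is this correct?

No

Reconstruct entry (0,0,0) from the claimed factors: Σₗ aₗ[0]bₗ[0]cₗ[0] = (-1)·(2)·(1) + (-2)·(-2)·(-2) + (-2)·(0)·(0) = -10, but T[0,0,0] = -12. The claim is false.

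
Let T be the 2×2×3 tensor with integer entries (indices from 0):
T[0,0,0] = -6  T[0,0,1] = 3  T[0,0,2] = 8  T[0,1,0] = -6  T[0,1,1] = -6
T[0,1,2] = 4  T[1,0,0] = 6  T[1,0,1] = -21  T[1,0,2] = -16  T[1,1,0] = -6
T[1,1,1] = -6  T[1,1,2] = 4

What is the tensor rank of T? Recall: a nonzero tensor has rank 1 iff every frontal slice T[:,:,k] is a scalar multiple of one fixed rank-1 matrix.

2

Lower bound: the mode-1 unfolding of T (rows indexed by i, columns by (j,k) = (0,0), (0,1), (0,2), (1,0), (1,1), (1,2)) is [[-6, 3, 8, -6, -6, 4], [6, -21, -16, -6, -6, 4]].
There the 2×2 minor on rows i ∈ {0, 1}, columns (j,k) ∈ {(0,0), (0,1)} is det [[-6, 3], [6, -21]] = 108 ≠ 0, so this unfolding has rank ≥ 2; CP rank is at least every unfolding rank, so rank(T) ≥ 2. (Flattening ranks never certify an upper bound on CP rank; for that we must actually write T with 2 rank-1 terms.)
Upper bound — finding two terms. Write S_k = T[:,:,k] for the frontal slices: S₀ = [[-6, -6], [6, -6]], S₁ = [[3, -6], [-21, -6]], S₂ = [[8, 4], [-16, 4]].
If T = a₁ ⊗ b₁ ⊗ c₁ + a₂ ⊗ b₂ ⊗ c₂ then each S_k = c₁[k]·a₁b₁ᵀ + c₂[k]·a₂b₂ᵀ. S₀ and S₁ are linearly independent, so a₁b₁ᵀ and a₂b₂ᵀ must span the same plane of matrices: they are the rank-1 matrices of the form x·S₀ + y·S₁.
det(x·S₀ + y·S₁) is 72·x² − 72·xy − 144·y² = 72·(x − 2·y)(x + y), vanishing at (x:y) = (2:1) and (1:-1).
M₁ = 2·S₀ + S₁ = [[-9, -18], [-9, -18]] = (-9)·(1, 1)(1, 2)ᵀ and M₂ = S₀ − S₁ = [[-9, 0], [27, 0]] = (-9)·(1, -3)(1, 0)ᵀ, so take a₁ = (1, 1), b₁ = (1, 2), a₂ = (1, -3), b₂ = (1, 0).
Each slice is an integer combination of E₁ = a₁b₁ᵀ and E₂ = a₂b₂ᵀ: S₀ = −3·E₁ − 3·E₂, S₁ = −3·E₁ + 6·E₂, S₂ = 2·E₁ + 6·E₂; reading off coefficients, c₁ = (-3, -3, 2) and c₂ = (-3, 6, 6).
Hence T = (1, 1) ⊗ (1, 2) ⊗ (-3, -3, 2) + (1, -3) ⊗ (1, 0) ⊗ (-3, 6, 6), so rank(T) ≤ 2.
These bounds meet, so rank(T) = 2.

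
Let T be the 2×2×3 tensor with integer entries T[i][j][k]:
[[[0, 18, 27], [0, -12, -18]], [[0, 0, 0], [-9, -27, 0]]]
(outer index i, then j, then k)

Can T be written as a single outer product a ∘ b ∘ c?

No

The mode-2 unfolding of T (rows indexed by j, columns by (i,k) = (0,0), (0,1), (0,2), (1,0), (1,1), (1,2)) is [[0, 18, 27, 0, 0, 0], [0, -12, -18, -9, -27, 0]].
There the 2×2 minor on rows j ∈ {0, 1}, columns (i,k) ∈ {(0,1), (1,0)} is det [[18, 0], [-12, -9]] = -162 ≠ 0, so this unfolding has rank ≥ 2; CP rank is at least every unfolding rank, so rank(T) ≥ 2.
In particular rank(T) ≥ 2 > 1, so T is not rank-1.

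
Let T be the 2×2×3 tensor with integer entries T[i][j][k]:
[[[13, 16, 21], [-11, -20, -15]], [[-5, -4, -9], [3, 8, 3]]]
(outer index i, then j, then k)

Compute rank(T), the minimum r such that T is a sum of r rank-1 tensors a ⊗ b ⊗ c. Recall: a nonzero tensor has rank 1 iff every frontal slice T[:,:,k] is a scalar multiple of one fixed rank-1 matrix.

Lower bound: the mode-1 unfolding of T (rows indexed by i, columns by (j,k) = (0,0), (0,1), (0,2), (1,0), (1,1), (1,2)) is [[13, 16, 21, -11, -20, -15], [-5, -4, -9, 3, 8, 3]].
There the 2×2 minor on rows i ∈ {0, 1}, columns (j,k) ∈ {(0,0), (0,1)} is det [[13, 16], [-5, -4]] = 28 ≠ 0, so this unfolding has rank ≥ 2; CP rank is at least every unfolding rank, so rank(T) ≥ 2. (Flattening ranks never certify an upper bound on CP rank; for that we must actually write T with 2 rank-1 terms.)
Upper bound — finding two terms. Write S_k = T[:,:,k] for the frontal slices: S₀ = [[13, -11], [-5, 3]], S₁ = [[16, -20], [-4, 8]], S₂ = [[21, -15], [-9, 3]].
If T = a₁ ⊗ b₁ ⊗ c₁ + a₂ ⊗ b₂ ⊗ c₂ then each S_k = c₁[k]·a₁b₁ᵀ + c₂[k]·a₂b₂ᵀ. S₀ and S₁ are linearly independent, so a₁b₁ᵀ and a₂b₂ᵀ must span the same plane of matrices: they are the rank-1 matrices of the form x·S₀ + y·S₁.
det(x·S₀ + y·S₁) is −16·x² + 8·xy + 48·y² = (-8)·(2·x + 3·y)(x − 2·y), vanishing at (x:y) = (3:-2) and (2:1).
M₁ = 3·S₀ − 2·S₁ = [[7, 7], [-7, -7]] = 7·[1, -1][1, 1]ᵀ and M₂ = 2·S₀ + S₁ = [[42, -42], [-14, 14]] = 14·[3, -1][1, -1]ᵀ, so take a₁ = [1, -1], b₁ = [1, 1], a₂ = [3, -1], b₂ = [1, -1].
Each slice is an integer combination of E₁ = a₁b₁ᵀ and E₂ = a₂b₂ᵀ: S₀ = E₁ + 4·E₂, S₁ = −2·E₁ + 6·E₂, S₂ = 3·E₁ + 6·E₂; reading off coefficients, c₁ = [1, -2, 3] and c₂ = [4, 6, 6].
Hence T = [1, -1] ⊗ [1, 1] ⊗ [1, -2, 3] + [3, -1] ⊗ [1, -1] ⊗ [4, 6, 6], so rank(T) ≤ 2.
These bounds meet, so rank(T) = 2.

2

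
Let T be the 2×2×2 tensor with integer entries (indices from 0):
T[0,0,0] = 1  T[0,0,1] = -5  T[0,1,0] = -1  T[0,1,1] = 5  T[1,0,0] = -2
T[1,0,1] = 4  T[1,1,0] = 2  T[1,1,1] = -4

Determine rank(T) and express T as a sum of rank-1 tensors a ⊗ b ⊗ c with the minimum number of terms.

rank(T) = 2

Lower bound: the mode-1 unfolding of T (rows indexed by i, columns by (j,k) = (0,0), (0,1), (1,0), (1,1)) is [[1, -5, -1, 5], [-2, 4, 2, -4]].
There the 2×2 minor on rows i ∈ {0, 1}, columns (j,k) ∈ {(0,0), (0,1)} is det [[1, -5], [-2, 4]] = -6 ≠ 0, so this unfolding has rank ≥ 2; CP rank is at least every unfolding rank, so rank(T) ≥ 2. (Flattening ranks never certify an upper bound on CP rank; for that we must actually write T with 2 rank-1 terms.)
Upper bound — finding two terms. Every mode-2 slice of T is a multiple of one matrix: T[:,j,:] = b[j]·M with b = [1, -1] and M = [[1, -5], [-2, 4]] (rows indexed by i, columns by k). So it suffices to write M as a sum of two rank-1 matrices.
Splitting M by its rows (i = 0, 1), M = [1, 0][1, -5]ᵀ + [0, 1][-2, 4]ᵀ.
Hence T = [1, 0] ⊗ [1, -1] ⊗ [1, -5] + [0, 1] ⊗ [1, -1] ⊗ [-2, 4], so rank(T) ≤ 2.
These bounds meet, so rank(T) = 2.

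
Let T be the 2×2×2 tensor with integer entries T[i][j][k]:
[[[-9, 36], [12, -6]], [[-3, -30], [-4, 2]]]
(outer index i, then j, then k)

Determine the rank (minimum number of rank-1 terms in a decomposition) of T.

Lower bound: the mode-3 unfolding of T (rows indexed by k, columns by (i,j) = (0,0), (0,1), (1,0), (1,1)) is [[-9, 12, -3, -4], [36, -6, -30, 2]].
There the 2×2 minor on rows k ∈ {0, 1}, columns (i,j) ∈ {(0,0), (0,1)} is det [[-9, 12], [36, -6]] = -378 ≠ 0, so this unfolding has rank ≥ 2; CP rank is at least every unfolding rank, so rank(T) ≥ 2. (Unfolding ranks only ever bound the CP rank from below — rank(T) can be strictly larger than all of them — so the matching upper bound has to come from an explicit 2-term decomposition.)
Upper bound — finding two terms. Write S_k = T[:,:,k] for the frontal slices: S₀ = [[-9, 12], [-3, -4]], S₁ = [[36, -6], [-30, 2]].
If T = a₁ ⊗ b₁ ⊗ c₁ + a₂ ⊗ b₂ ⊗ c₂ then each S_k = c₁[k]·a₁b₁ᵀ + c₂[k]·a₂b₂ᵀ. S₀ and S₁ are linearly independent, so a₁b₁ᵀ and a₂b₂ᵀ must span the same plane of matrices: they are the rank-1 matrices of the form x·S₀ + y·S₁.
det(x·S₀ + y·S₁) is 72·x² + 180·xy − 108·y² = 36·(x + 3·y)(2·x − y), vanishing at (x:y) = (3:-1) and (1:2).
M₁ = 3·S₀ − S₁ = [[-63, 42], [21, -14]] = (-7)·(3, -1)(3, -2)ᵀ and M₂ = S₀ + 2·S₁ = [[63, 0], [-63, 0]] = 63·(1, -1)(1, 0)ᵀ, so take a₁ = (3, -1), b₁ = (3, -2), a₂ = (1, -1), b₂ = (1, 0).
Each slice is an integer combination of E₁ = a₁b₁ᵀ and E₂ = a₂b₂ᵀ: S₀ = −2·E₁ + 9·E₂, S₁ = E₁ + 27·E₂; reading off coefficients, c₁ = (-2, 1) and c₂ = (9, 27).
Hence T = (3, -1) ⊗ (3, -2) ⊗ (-2, 1) + (1, -1) ⊗ (1, 0) ⊗ (9, 27), so rank(T) ≤ 2.
These bounds meet, so rank(T) = 2.

2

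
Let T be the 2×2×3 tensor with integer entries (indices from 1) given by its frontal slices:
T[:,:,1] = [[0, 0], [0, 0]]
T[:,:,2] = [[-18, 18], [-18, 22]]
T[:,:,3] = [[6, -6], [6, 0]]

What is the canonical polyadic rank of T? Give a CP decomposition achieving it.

rank(T) = 2

Lower bound: the mode-2 unfolding of T (rows indexed by j, columns by (i,k) = (1,1), (1,2), (1,3), (2,1), (2,2), (2,3)) is [[0, -18, 6, 0, -18, 6], [0, 18, -6, 0, 22, 0]].
There the 2×2 minor on rows j ∈ {1, 2}, columns (i,k) ∈ {(1,2), (2,2)} is det [[-18, -18], [18, 22]] = -72 ≠ 0, so this unfolding has rank ≥ 2; CP rank is at least every unfolding rank, so rank(T) ≥ 2. (Unfolding ranks only ever bound the CP rank from below — rank(T) can be strictly larger than all of them — so the matching upper bound has to come from an explicit 2-term decomposition.)
Upper bound — finding two terms. Write S_k = T[:,:,k] for the frontal slices: S₁ = [[0, 0], [0, 0]], S₂ = [[-18, 18], [-18, 22]], S₃ = [[6, -6], [6, 0]].
If T = a₁ ⊗ b₁ ⊗ c₁ + a₂ ⊗ b₂ ⊗ c₂ then each S_k = c₁[k]·a₁b₁ᵀ + c₂[k]·a₂b₂ᵀ. S₂ and S₃ are linearly independent, so a₁b₁ᵀ and a₂b₂ᵀ must span the same plane of matrices: they are the rank-1 matrices of the form x·S₂ + y·S₃.
det(x·S₂ + y·S₃) is −72·x² − 84·xy + 36·y² = (-12)·(2·x + 3·y)(3·x − y), vanishing at (x:y) = (3:-2) and (1:3).
M₁ = 3·S₂ − 2·S₃ = [[-66, 66], [-66, 66]] = (-66)·(1, 1)(1, -1)ᵀ and M₂ = S₂ + 3·S₃ = [[0, 0], [0, 22]] = 22·(0, 1)(0, 1)ᵀ, so take a₁ = (1, 1), b₁ = (1, -1), a₂ = (0, 1), b₂ = (0, 1).
Each slice is an integer combination of E₁ = a₁b₁ᵀ and E₂ = a₂b₂ᵀ: S₁ = 0, S₂ = −18·E₁ + 4·E₂, S₃ = 6·E₁ + 6·E₂; reading off coefficients, c₁ = (0, -18, 6) and c₂ = (0, 4, 6).
Hence T = (1, 1) ⊗ (1, -1) ⊗ (0, -18, 6) + (0, 1) ⊗ (0, 1) ⊗ (0, 4, 6), so rank(T) ≤ 2.
These bounds meet, so rank(T) = 2.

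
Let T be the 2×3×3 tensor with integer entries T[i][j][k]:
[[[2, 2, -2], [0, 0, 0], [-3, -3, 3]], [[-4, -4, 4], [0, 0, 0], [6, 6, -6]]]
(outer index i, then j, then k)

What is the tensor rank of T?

Lower bound: T ≠ 0 (e.g. T[0,0,0] = 2), so rank(T) ≥ 1.
Upper bound: if T = a ⊗ b ⊗ c then every fibre of T is a multiple of the corresponding factor, so read the factors off the fibres through the nonzero entry T[0,0,0] = 2.
The mode-1 fibre T[:,0,0] = [2, -4] gives a = (1, -2) (primitive direction); the mode-2 fibre T[0,:,0] = [2, 0, -3] gives b = (2, 0, -3); then c[k] = T[0,0,k] / (a[0]·b[0]) = [2, 2, -2] / 2 = (1, 1, -1).
Expanding (1, -2) ⊗ (2, 0, -3) ⊗ (1, 1, -1) reproduces all 18 entries of T, so T = (1, -2) ⊗ (2, 0, -3) ⊗ (1, 1, -1) and rank(T) ≤ 1.
These bounds meet, so rank(T) = 1.

1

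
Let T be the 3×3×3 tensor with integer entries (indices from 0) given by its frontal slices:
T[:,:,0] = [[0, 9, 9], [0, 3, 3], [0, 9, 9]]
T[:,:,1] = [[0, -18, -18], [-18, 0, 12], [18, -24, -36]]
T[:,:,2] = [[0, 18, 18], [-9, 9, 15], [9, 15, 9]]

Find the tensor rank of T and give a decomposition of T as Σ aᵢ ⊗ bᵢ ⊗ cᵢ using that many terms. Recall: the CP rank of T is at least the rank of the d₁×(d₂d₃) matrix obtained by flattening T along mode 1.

rank(T) = 2

Lower bound: the mode-3 unfolding of T (rows indexed by k, columns by (i,j) = (0,0), (0,1), (0,2), (1,0), (1,1), (1,2), (2,0), (2,1), (2,2)) is [[0, 9, 9, 0, 3, 3, 0, 9, 9], [0, -18, -18, -18, 0, 12, 18, -24, -36], [0, 18, 18, -9, 9, 15, 9, 15, 9]].
There the 2×2 minor on rows k ∈ {0, 1}, columns (i,j) ∈ {(0,1), (1,0)} is det [[9, 0], [-18, -18]] = -162 ≠ 0, so this unfolding has rank ≥ 2; CP rank is at least every unfolding rank, so rank(T) ≥ 2. (This is only a lower bound: in general the CP rank may exceed every unfolding rank, so we still need to exhibit 2 rank-1 terms summing to T.)
Upper bound — finding two terms. Write S_k = T[:,:,k] for the frontal slices: S₀ = [[0, 9, 9], [0, 3, 3], [0, 9, 9]], S₁ = [[0, -18, -18], [-18, 0, 12], [18, -24, -36]], S₂ = [[0, 18, 18], [-9, 9, 15], [9, 15, 9]].
If T = a₁ ⊗ b₁ ⊗ c₁ + a₂ ⊗ b₂ ⊗ c₂ then each S_k = c₁[k]·a₁b₁ᵀ + c₂[k]·a₂b₂ᵀ. S₀ and S₁ are linearly independent, so a₁b₁ᵀ and a₂b₂ᵀ must span the same plane of matrices: they are the rank-1 matrices of the form x·S₀ + y·S₁.
The 2×2 minor of x·S₀ + y·S₁ on rows {0,1}, columns {0,1} is 162·xy − 324·y² = 162·(x − 2·y)(y), vanishing at (x:y) = (2:1) and (1:0).
M₁ = 2·S₀ + S₁ = [[0, 0, 0], [-18, 6, 18], [18, -6, -18]] = (-6)·[0, 1, -1][3, -1, -3]ᵀ and M₂ = S₀ = [[0, 9, 9], [0, 3, 3], [0, 9, 9]] = 3·[3, 1, 3][0, 1, 1]ᵀ, so take a₁ = [0, 1, -1], b₁ = [3, -1, -3], a₂ = [3, 1, 3], b₂ = [0, 1, 1].
Each slice is an integer combination of E₁ = a₁b₁ᵀ and E₂ = a₂b₂ᵀ: S₀ = 3·E₂, S₁ = −6·E₁ − 6·E₂, S₂ = −3·E₁ + 6·E₂; reading off coefficients, c₁ = [0, -6, -3] and c₂ = [3, -6, 6].
Hence T = [0, 1, -1] ⊗ [3, -1, -3] ⊗ [0, -6, -3] + [3, 1, 3] ⊗ [0, 1, 1] ⊗ [3, -6, 6], so rank(T) ≤ 2.
These bounds meet, so rank(T) = 2.
Check entry T[1,1,0] = 3: (1)·(-1)·(0) + (1)·(1)·(3) = 3.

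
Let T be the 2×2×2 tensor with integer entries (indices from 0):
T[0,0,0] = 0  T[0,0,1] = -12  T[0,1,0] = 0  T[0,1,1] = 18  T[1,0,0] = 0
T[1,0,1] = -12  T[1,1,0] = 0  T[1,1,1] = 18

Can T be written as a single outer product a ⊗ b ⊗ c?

The mode-1 fibre T[:,0,1] = [-12, -12] gives a = [1, 1] (primitive direction); the mode-2 fibre T[0,:,1] = [-12, 18] gives b = [2, -3]; then c[k] = T[0,0,k] / (a[0]·b[0]) = [0, -12] / 2 = [0, -6].
Expanding [1, 1] ⊗ [2, -3] ⊗ [0, -6] reproduces all 8 entries of T, so T = [1, 1] ⊗ [2, -3] ⊗ [0, -6] and rank(T) ≤ 1.
Equivalently every frontal slice T[:,:,k] is c[k] times the rank-1 matrix [1, 1] ⊗ [2, -3]. So T has rank 1 (it is nonzero).

Yes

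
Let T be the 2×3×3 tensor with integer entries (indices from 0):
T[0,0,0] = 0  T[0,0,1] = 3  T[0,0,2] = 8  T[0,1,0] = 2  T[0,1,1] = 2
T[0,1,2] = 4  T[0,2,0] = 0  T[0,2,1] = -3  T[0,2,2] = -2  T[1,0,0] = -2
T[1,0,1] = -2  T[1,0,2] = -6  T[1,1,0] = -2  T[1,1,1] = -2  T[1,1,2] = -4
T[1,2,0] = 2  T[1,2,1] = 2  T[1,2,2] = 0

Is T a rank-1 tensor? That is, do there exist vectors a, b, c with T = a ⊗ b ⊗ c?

The mode-2 unfolding of T (rows indexed by j, columns by (i,k) = (0,0), (0,1), (0,2), (1,0), (1,1), (1,2)) is [[0, 3, 8, -2, -2, -6], [2, 2, 4, -2, -2, -4], [0, -3, -2, 2, 2, 0]].
There the 3×3 minor on rows j ∈ {0, 1, 2}, columns (i,k) ∈ {(0,0), (0,1), (0,2)} is det [[0, 3, 8], [2, 2, 4], [0, -3, -2]] = -36 ≠ 0, so this unfolding has rank ≥ 3; CP rank is at least every unfolding rank, so rank(T) ≥ 3.
In particular rank(T) ≥ 3 > 1, so T is not rank-1.

No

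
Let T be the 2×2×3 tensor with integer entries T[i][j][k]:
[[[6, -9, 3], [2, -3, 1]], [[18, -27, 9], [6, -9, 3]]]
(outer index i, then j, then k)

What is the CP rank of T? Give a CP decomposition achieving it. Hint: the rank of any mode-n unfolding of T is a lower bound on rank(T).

rank(T) = 1

Lower bound: T ≠ 0 (e.g. T[0,0,0] = 6), so rank(T) ≥ 1.
Upper bound: if T = a (x) b (x) c then every fibre of T is a multiple of the corresponding factor, so read the factors off the fibres through the nonzero entry T[0,0,0] = 6.
The mode-1 fibre T[:,0,0] = [6, 18] gives a = [1, 3] (primitive direction); the mode-2 fibre T[0,:,0] = [6, 2] gives b = [3, 1]; then c[k] = T[0,0,k] / (a[0]·b[0]) = [6, -9, 3] / 3 = [2, -3, 1].
Expanding [1, 3] (x) [3, 1] (x) [2, -3, 1] reproduces all 12 entries of T, so T = [1, 3] (x) [3, 1] (x) [2, -3, 1] and rank(T) ≤ 1.
These bounds meet, so rank(T) = 1.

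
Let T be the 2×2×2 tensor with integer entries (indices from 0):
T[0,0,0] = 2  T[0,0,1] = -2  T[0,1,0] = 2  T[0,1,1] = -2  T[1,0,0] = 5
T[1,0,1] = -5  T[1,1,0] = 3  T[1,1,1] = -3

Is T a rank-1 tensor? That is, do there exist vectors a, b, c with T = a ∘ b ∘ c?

No

The mode-2 unfolding of T (rows indexed by j, columns by (i,k) = (0,0), (0,1), (1,0), (1,1)) is [[2, -2, 5, -5], [2, -2, 3, -3]].
There the 2×2 minor on rows j ∈ {0, 1}, columns (i,k) ∈ {(0,0), (1,0)} is det [[2, 5], [2, 3]] = -4 ≠ 0, so this unfolding has rank ≥ 2; CP rank is at least every unfolding rank, so rank(T) ≥ 2.
In particular rank(T) ≥ 2 > 1, so T is not rank-1.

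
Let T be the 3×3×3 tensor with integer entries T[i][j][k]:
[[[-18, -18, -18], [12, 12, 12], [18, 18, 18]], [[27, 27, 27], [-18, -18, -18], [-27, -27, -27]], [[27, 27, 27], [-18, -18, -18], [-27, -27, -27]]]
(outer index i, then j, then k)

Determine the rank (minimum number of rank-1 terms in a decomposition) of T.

1

Lower bound: T ≠ 0 (e.g. T[0,0,0] = -18), so rank(T) ≥ 1.
Upper bound: if T = a ⊗ b ⊗ c then every fibre of T is a multiple of the corresponding factor, so read the factors off the fibres through the nonzero entry T[0,0,0] = -18.
The mode-1 fibre T[:,0,0] = [-18, 27, 27] gives a = [2, -3, -3] (primitive direction); the mode-2 fibre T[0,:,0] = [-18, 12, 18] gives b = [3, -2, -3]; then c[k] = T[0,0,k] / (a[0]·b[0]) = [-18, -18, -18] / 6 = [-3, -3, -3].
Expanding [2, -3, -3] ⊗ [3, -2, -3] ⊗ [-3, -3, -3] reproduces all 27 entries of T, so T = [2, -3, -3] ⊗ [3, -2, -3] ⊗ [-3, -3, -3] and rank(T) ≤ 1.
These bounds meet, so rank(T) = 1.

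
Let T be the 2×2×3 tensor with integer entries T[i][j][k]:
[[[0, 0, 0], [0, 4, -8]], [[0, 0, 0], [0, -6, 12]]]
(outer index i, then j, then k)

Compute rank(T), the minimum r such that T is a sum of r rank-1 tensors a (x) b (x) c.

Lower bound: T ≠ 0 (e.g. T[0,1,1] = 4), so rank(T) ≥ 1.
Upper bound: if T = a (x) b (x) c then every fibre of T is a multiple of the corresponding factor, so read the factors off the fibres through the nonzero entry T[0,1,1] = 4.
The mode-1 fibre T[:,1,1] = [4, -6] gives a = [2, -3] (primitive direction); the mode-2 fibre T[0,:,1] = [0, 4] gives b = [0, 1]; then c[k] = T[0,1,k] / (a[0]·b[1]) = [0, 4, -8] / 2 = [0, 2, -4].
Expanding [2, -3] (x) [0, 1] (x) [0, 2, -4] reproduces all 12 entries of T, so T = [2, -3] (x) [0, 1] (x) [0, 2, -4] and rank(T) ≤ 1.
These bounds meet, so rank(T) = 1.

1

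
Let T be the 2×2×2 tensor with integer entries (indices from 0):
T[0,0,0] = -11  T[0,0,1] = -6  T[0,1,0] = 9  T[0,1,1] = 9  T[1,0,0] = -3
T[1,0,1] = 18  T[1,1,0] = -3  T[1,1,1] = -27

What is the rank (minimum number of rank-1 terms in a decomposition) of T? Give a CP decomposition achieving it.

rank(T) = 2

Lower bound: in the mode-2 unfolding of T (rows indexed by j, columns by (i,k)) the 2×2 minor on rows j ∈ {0, 1}, columns (i,k) ∈ {(0,0), (0,1)} is det [[-11, -6], [9, 9]] = -45 ≠ 0, so that unfolding has rank ≥ 2 and hence rank(T) ≥ 2 (CP rank is at least every unfolding rank, though it can be larger).
Upper bound: with S_k = T[:,:,k], the two rank-1 terms a₁b₁ᵀ, a₂b₂ᵀ are the rank-1 members of the pencil x·S₀ + y·S₁.
det(x·S₀ + y·S₁) is 60·x² + 180·xy = 60·(x + 3·y)(x), vanishing at (x:y) = (3:-1) and (0:1).
M₁ = 3·S₀ − S₁ = [[-27, 18], [-27, 18]] = (-9)·(1, 1)(3, -2)ᵀ and M₂ = S₁ = [[-6, 9], [18, -27]] = (-3)·(1, -3)(2, -3)ᵀ, so take a₁ = (1, 1), b₁ = (3, -2), a₂ = (1, -3), b₂ = (2, -3).
Each slice is an integer combination of E₁ = a₁b₁ᵀ and E₂ = a₂b₂ᵀ: S₀ = −3·E₁ − E₂, S₁ = −3·E₂; reading off coefficients, c₁ = (-3, 0) and c₂ = (-1, -3).
Hence T = (1, 1) ⊗ (3, -2) ⊗ (-3, 0) + (1, -3) ⊗ (2, -3) ⊗ (-1, -3), so rank(T) ≤ 2.
These bounds meet, so rank(T) = 2.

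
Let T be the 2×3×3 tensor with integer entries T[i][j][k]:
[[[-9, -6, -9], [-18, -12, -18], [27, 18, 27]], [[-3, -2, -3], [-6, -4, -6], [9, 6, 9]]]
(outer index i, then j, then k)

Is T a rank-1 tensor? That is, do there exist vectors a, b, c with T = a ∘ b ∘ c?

Yes

If T = a ∘ b ∘ c then every fibre of T is a multiple of the corresponding factor, so read the factors off the fibres through the nonzero entry T[0,0,0] = -9.
The mode-1 fibre T[:,0,0] = [-9, -3] gives a = [3, 1] (primitive direction); the mode-2 fibre T[0,:,0] = [-9, -18, 27] gives b = [1, 2, -3]; then c[k] = T[0,0,k] / (a[0]·b[0]) = [-9, -6, -9] / 3 = [-3, -2, -3].
Expanding [3, 1] ∘ [1, 2, -3] ∘ [-3, -2, -3] reproduces all 18 entries of T, so T = [3, 1] ∘ [1, 2, -3] ∘ [-3, -2, -3] and rank(T) ≤ 1.
Equivalently every frontal slice T[:,:,k] is c[k] times the rank-1 matrix [3, 1] ∘ [1, 2, -3]. So T has rank 1 (it is nonzero).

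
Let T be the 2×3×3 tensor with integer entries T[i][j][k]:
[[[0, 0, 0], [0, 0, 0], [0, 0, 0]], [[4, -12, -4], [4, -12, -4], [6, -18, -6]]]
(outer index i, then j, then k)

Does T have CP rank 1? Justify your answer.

Yes

If T = a (x) b (x) c then every fibre of T is a multiple of the corresponding factor, so read the factors off the fibres through the nonzero entry T[1,0,0] = 4.
The mode-1 fibre T[:,0,0] = [0, 4] gives a = [0, 1] (primitive direction); the mode-2 fibre T[1,:,0] = [4, 4, 6] gives b = [2, 2, 3]; then c[k] = T[1,0,k] / (a[1]·b[0]) = [4, -12, -4] / 2 = [2, -6, -2].
Expanding [0, 1] (x) [2, 2, 3] (x) [2, -6, -2] reproduces all 18 entries of T, so T = [0, 1] (x) [2, 2, 3] (x) [2, -6, -2] and rank(T) ≤ 1.
Equivalently every frontal slice T[:,:,k] is c[k] times the rank-1 matrix [0, 1] (x) [2, 2, 3]. So T has rank 1 (it is nonzero).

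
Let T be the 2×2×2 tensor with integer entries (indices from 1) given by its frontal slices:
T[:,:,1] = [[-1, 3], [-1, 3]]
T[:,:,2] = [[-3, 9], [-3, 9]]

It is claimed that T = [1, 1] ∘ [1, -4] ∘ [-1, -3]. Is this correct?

No

Reconstruct entry (1,2,1) from the claimed factors: Σₗ aₗ[1]bₗ[2]cₗ[1] = (1)·(-4)·(-1) = 4, but T[1,2,1] = 3. The claim is false.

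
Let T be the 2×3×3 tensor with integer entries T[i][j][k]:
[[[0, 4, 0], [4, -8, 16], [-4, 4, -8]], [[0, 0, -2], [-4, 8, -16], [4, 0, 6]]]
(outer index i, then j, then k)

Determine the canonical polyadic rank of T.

3

Lower bound: the mode-3 unfolding of T (rows indexed by k, columns by (i,j) = (0,0), (0,1), (0,2), (1,0), (1,1), (1,2)) is [[0, 4, -4, 0, -4, 4], [4, -8, 4, 0, 8, 0], [0, 16, -8, -2, -16, 6]].
There the 3×3 minor on rows k ∈ {0, 1, 2}, columns (i,j) ∈ {(0,0), (0,1), (0,2)} is det [[0, 4, -4], [4, -8, 4], [0, 16, -8]] = -128 ≠ 0, so this unfolding has rank ≥ 3; CP rank is at least every unfolding rank, so rank(T) ≥ 3. (Unfolding ranks only ever bound the CP rank from below — rank(T) can be strictly larger than all of them — so the matching upper bound has to come from an explicit 3-term decomposition.)
Upper bound: T is a sum of 3 rank-1 terms, T = [1, -1] ⊗ [0, 1, -1] ⊗ [4, 0, 8] + [1, -1] ⊗ [1, 2, 1] ⊗ [0, -4, 4] + [2, -1] ⊗ [1, 0, 1] ⊗ [0, 4, -2] (one valid choice — decompositions are not unique — normalised so each a, b is primitive with positive first nonzero entry; check it by expanding all entries), so rank(T) ≤ 3.
These bounds meet, so rank(T) = 3.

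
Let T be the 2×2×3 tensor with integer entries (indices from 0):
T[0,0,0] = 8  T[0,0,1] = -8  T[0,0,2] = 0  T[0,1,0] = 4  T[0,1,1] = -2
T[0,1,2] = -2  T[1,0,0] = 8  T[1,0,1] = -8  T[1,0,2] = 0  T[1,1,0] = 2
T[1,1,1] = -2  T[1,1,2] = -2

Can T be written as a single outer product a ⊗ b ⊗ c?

The mode-3 unfolding of T (rows indexed by k, columns by (i,j) = (0,0), (0,1), (1,0), (1,1)) is [[8, 4, 8, 2], [-8, -2, -8, -2], [0, -2, 0, -2]].
There the 3×3 minor on rows k ∈ {0, 1, 2}, columns (i,j) ∈ {(0,0), (0,1), (1,1)} is det [[8, 4, 2], [-8, -2, -2], [0, -2, -2]] = -32 ≠ 0, so this unfolding has rank ≥ 3; CP rank is at least every unfolding rank, so rank(T) ≥ 3.
In particular rank(T) ≥ 3 > 1, so T is not rank-1.

No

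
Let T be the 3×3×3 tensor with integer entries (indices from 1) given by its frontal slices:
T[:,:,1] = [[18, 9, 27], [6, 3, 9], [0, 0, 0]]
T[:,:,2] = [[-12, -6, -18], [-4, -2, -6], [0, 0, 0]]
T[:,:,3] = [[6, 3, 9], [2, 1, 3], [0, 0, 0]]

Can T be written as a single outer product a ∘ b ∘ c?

If T = a ∘ b ∘ c then every fibre of T is a multiple of the corresponding factor, so read the factors off the fibres through the nonzero entry T[1,1,1] = 18.
The mode-1 fibre T[:,1,1] = [18, 6, 0] gives a = (3, 1, 0) (primitive direction); the mode-2 fibre T[1,:,1] = [18, 9, 27] gives b = (2, 1, 3); then c[k] = T[1,1,k] / (a[1]·b[1]) = [18, -12, 6] / 6 = (3, -2, 1).
Expanding (3, 1, 0) ∘ (2, 1, 3) ∘ (3, -2, 1) reproduces all 27 entries of T, so T = (3, 1, 0) ∘ (2, 1, 3) ∘ (3, -2, 1) and rank(T) ≤ 1.
Equivalently every frontal slice T[:,:,k] is c[k] times the rank-1 matrix (3, 1, 0) ∘ (2, 1, 3). So T has rank 1 (it is nonzero).

Yes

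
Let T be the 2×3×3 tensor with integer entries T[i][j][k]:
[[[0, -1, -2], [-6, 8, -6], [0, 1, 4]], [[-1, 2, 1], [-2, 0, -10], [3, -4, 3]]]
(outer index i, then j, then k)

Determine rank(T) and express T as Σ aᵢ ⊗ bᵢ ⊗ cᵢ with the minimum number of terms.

Lower bound: the mode-3 unfolding of T (rows indexed by k, columns by (i,j) = (0,0), (0,1), (0,2), (1,0), (1,1), (1,2)) is [[0, -6, 0, -1, -2, 3], [-1, 8, 1, 2, 0, -4], [-2, -6, 4, 1, -10, 3]].
There the 3×3 minor on rows k ∈ {0, 1, 2}, columns (i,j) ∈ {(0,0), (0,1), (0,2)} is det [[0, -6, 0], [-1, 8, 1], [-2, -6, 4]] = -12 ≠ 0, so this unfolding has rank ≥ 3; CP rank is at least every unfolding rank, so rank(T) ≥ 3. (Flattening ranks never certify an upper bound on CP rank; for that we must actually write T with 3 rank-1 terms.)
Upper bound: T is a sum of 3 rank-1 terms, T = [1, -1] ⊗ [1, -2, -1] ⊗ [1, -2, -1] + [1, 0] ⊗ [1, 0, 1] ⊗ [-1, 1, -1] + [1, 1] ⊗ [0, 2, -1] ⊗ [-2, 2, -4] (one valid choice — decompositions are not unique — normalised so each a, b is primitive with positive first nonzero entry; check it by expanding all entries), so rank(T) ≤ 3.
These bounds meet, so rank(T) = 3.
Check entry T[0,0,1] = -1: (1)·(1)·(-2) + (1)·(1)·(1) + (1)·(0)·(2) = -1.

rank(T) = 3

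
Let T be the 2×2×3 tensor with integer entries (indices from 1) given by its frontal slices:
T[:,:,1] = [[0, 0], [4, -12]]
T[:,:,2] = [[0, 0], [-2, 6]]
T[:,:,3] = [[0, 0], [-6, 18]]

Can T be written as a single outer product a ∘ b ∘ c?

If T = a ∘ b ∘ c then every fibre of T is a multiple of the corresponding factor, so read the factors off the fibres through the nonzero entry T[2,1,1] = 4.
The mode-1 fibre T[:,1,1] = [0, 4] gives a = [0, 1] (primitive direction); the mode-2 fibre T[2,:,1] = [4, -12] gives b = [1, -3]; then c[k] = T[2,1,k] / (a[2]·b[1]) = [4, -2, -6] / 1 = [4, -2, -6].
Expanding [0, 1] ∘ [1, -3] ∘ [4, -2, -6] reproduces all 12 entries of T, so T = [0, 1] ∘ [1, -3] ∘ [4, -2, -6] and rank(T) ≤ 1.
Equivalently every frontal slice T[:,:,k] is c[k] times the rank-1 matrix [0, 1] ∘ [1, -3]. So T has rank 1 (it is nonzero).

Yes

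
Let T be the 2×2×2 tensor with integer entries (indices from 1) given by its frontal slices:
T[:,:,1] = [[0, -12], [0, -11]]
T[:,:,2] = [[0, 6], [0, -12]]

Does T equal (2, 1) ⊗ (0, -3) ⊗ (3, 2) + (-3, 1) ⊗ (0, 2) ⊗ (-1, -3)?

Reconstruct entrywise from the claimed factors. For example, T[1,2,2] = 6 and Σₗ aₗ[1]bₗ[2]cₗ[2] = (2)·(-3)·(2) + (-3)·(2)·(-3) = 6; checking all 8 entries, every one matches. The claim holds.

Yes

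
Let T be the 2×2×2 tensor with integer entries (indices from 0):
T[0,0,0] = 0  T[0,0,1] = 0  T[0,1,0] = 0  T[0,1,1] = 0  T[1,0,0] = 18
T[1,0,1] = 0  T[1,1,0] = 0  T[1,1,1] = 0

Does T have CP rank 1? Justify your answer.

Yes

If T = a ⊗ b ⊗ c then every fibre of T is a multiple of the corresponding factor, so read the factors off the fibres through the nonzero entry T[1,0,0] = 18.
The mode-1 fibre T[:,0,0] = [0, 18] gives a = (0, 1) (primitive direction); the mode-2 fibre T[1,:,0] = [18, 0] gives b = (1, 0); then c[k] = T[1,0,k] / (a[1]·b[0]) = [18, 0] / 1 = (18, 0).
Expanding (0, 1) ⊗ (1, 0) ⊗ (18, 0) reproduces all 8 entries of T, so T = (0, 1) ⊗ (1, 0) ⊗ (18, 0) and rank(T) ≤ 1.
Equivalently every frontal slice T[:,:,k] is c[k] times the rank-1 matrix (0, 1) ⊗ (1, 0). So T has rank 1 (it is nonzero).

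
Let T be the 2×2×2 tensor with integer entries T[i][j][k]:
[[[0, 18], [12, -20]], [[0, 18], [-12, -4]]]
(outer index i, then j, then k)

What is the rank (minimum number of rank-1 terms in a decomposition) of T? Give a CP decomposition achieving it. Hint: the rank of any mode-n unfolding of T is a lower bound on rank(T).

rank(T) = 2

Lower bound: the mode-1 unfolding of T (rows indexed by i, columns by (j,k) = (0,0), (0,1), (1,0), (1,1)) is [[0, 18, 12, -20], [0, 18, -12, -4]].
There the 2×2 minor on rows i ∈ {0, 1}, columns (j,k) ∈ {(0,1), (1,0)} is det [[18, 12], [18, -12]] = -432 ≠ 0, so this unfolding has rank ≥ 2; CP rank is at least every unfolding rank, so rank(T) ≥ 2. (This is only a lower bound: in general the CP rank may exceed every unfolding rank, so we still need to exhibit 2 rank-1 terms summing to T.)
Upper bound — finding two terms. Write S_k = T[:,:,k] for the frontal slices: S₀ = [[0, 12], [0, -12]], S₁ = [[18, -20], [18, -4]].
If T = a₁ ⊗ b₁ ⊗ c₁ + a₂ ⊗ b₂ ⊗ c₂ then each S_k = c₁[k]·a₁b₁ᵀ + c₂[k]·a₂b₂ᵀ. S₀ and S₁ are linearly independent, so a₁b₁ᵀ and a₂b₂ᵀ must span the same plane of matrices: they are the rank-1 matrices of the form x·S₀ + y·S₁.
det(x·S₀ + y·S₁) is −432·xy + 288·y² = (-144)·(3·x − 2·y)(y), vanishing at (x:y) = (2:3) and (1:0).
M₁ = 2·S₀ + 3·S₁ = [[54, -36], [54, -36]] = 18·(1, 1)(3, -2)ᵀ and M₂ = S₀ = [[0, 12], [0, -12]] = 12·(1, -1)(0, 1)ᵀ, so take a₁ = (1, 1), b₁ = (3, -2), a₂ = (1, -1), b₂ = (0, 1).
Each slice is an integer combination of E₁ = a₁b₁ᵀ and E₂ = a₂b₂ᵀ: S₀ = 12·E₂, S₁ = 6·E₁ − 8·E₂; reading off coefficients, c₁ = (0, 6) and c₂ = (12, -8).
Hence T = (1, 1) ⊗ (3, -2) ⊗ (0, 6) + (1, -1) ⊗ (0, 1) ⊗ (12, -8), so rank(T) ≤ 2.
These bounds meet, so rank(T) = 2.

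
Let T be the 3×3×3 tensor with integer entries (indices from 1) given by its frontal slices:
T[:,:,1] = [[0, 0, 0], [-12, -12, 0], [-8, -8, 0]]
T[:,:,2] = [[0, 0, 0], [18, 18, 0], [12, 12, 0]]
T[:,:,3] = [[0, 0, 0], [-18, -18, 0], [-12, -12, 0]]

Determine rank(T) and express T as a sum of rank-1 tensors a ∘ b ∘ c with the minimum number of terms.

rank(T) = 1

Lower bound: T ≠ 0 (e.g. T[2,1,1] = -12), so rank(T) ≥ 1.
Upper bound: if T = a ∘ b ∘ c then every fibre of T is a multiple of the corresponding factor, so read the factors off the fibres through the nonzero entry T[2,1,1] = -12.
The mode-1 fibre T[:,1,1] = [0, -12, -8] gives a = [0, 3, 2] (primitive direction); the mode-2 fibre T[2,:,1] = [-12, -12, 0] gives b = [1, 1, 0]; then c[k] = T[2,1,k] / (a[2]·b[1]) = [-12, 18, -18] / 3 = [-4, 6, -6].
Expanding [0, 3, 2] ∘ [1, 1, 0] ∘ [-4, 6, -6] reproduces all 27 entries of T, so T = [0, 3, 2] ∘ [1, 1, 0] ∘ [-4, 6, -6] and rank(T) ≤ 1.
These bounds meet, so rank(T) = 1.
Check entry T[2,2,1] = -12: (3)·(1)·(-4) = -12.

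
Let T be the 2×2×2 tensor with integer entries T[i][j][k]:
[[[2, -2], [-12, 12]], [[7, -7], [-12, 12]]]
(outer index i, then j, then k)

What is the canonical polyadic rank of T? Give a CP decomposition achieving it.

rank(T) = 2

Lower bound: the mode-1 unfolding of T (rows indexed by i, columns by (j,k) = (0,0), (0,1), (1,0), (1,1)) is [[2, -2, -12, 12], [7, -7, -12, 12]].
There the 2×2 minor on rows i ∈ {0, 1}, columns (j,k) ∈ {(0,0), (1,0)} is det [[2, -12], [7, -12]] = 60 ≠ 0, so this unfolding has rank ≥ 2; CP rank is at least every unfolding rank, so rank(T) ≥ 2. (This is only a lower bound: in general the CP rank may exceed every unfolding rank, so we still need to exhibit 2 rank-1 terms summing to T.)
Upper bound — finding two terms. Every mode-3 slice of T is a multiple of one matrix: T[:,:,k] = c[k]·M with c = (1, -1) and M = [[2, -12], [7, -12]] (rows indexed by i, columns by j). So it suffices to write M as a sum of two rank-1 matrices.
Splitting M by its rows (i = 0, 1), M = (1, 0)(2, -12)ᵀ + (0, 1)(7, -12)ᵀ.
Hence T = (1, 0) ⊗ (2, -12) ⊗ (1, -1) + (0, 1) ⊗ (7, -12) ⊗ (1, -1), so rank(T) ≤ 2.
These bounds meet, so rank(T) = 2.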